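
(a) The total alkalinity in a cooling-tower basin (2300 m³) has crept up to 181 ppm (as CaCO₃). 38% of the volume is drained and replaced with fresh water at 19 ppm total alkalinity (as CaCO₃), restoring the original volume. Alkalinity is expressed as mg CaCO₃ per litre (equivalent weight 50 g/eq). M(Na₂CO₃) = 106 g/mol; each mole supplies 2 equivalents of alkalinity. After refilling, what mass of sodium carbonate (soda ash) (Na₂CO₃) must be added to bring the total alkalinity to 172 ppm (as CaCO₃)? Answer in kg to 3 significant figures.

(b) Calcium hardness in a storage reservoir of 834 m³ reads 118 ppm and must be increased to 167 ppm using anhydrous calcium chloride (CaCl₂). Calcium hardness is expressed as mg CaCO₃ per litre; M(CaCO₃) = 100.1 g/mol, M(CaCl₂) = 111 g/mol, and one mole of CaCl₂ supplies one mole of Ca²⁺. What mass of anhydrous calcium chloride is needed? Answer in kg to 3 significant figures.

(a) Volume: 2300 m³ = 2,300,000 L.
(a) After draining 38% and refilling: 181 × 0.62 + 19 × 0.38 = 119.44 ppm.
(a) Deficit to target: 172 − 119.44 = 52.56 mg/L.
(a) As CaCO₃: 52.56 mg/L × 2,300,000 L = 120,900 g; ÷ 50 g/eq ÷ 2 = 1209 mol Na₂CO₃.
(a) Mass: 1209 × 106 = 128,100 g.

(b) Volume: 834 m³ = 834,000 L.
(b) Hardness to add: (167 − 118) = 49 mg/L as CaCO₃ × 834,000 L = 40,870 g as CaCO₃.
(b) Moles of Ca²⁺ (1 mol Ca²⁺ ≡ 1 mol CaCO₃): 40,870 / 100.1 g/mol = 408.3 mol.
(b) Mass of CaCl₂: 408.3 × 111 = 45,320 g.

(a) 128 kg; (b) 45.3 kg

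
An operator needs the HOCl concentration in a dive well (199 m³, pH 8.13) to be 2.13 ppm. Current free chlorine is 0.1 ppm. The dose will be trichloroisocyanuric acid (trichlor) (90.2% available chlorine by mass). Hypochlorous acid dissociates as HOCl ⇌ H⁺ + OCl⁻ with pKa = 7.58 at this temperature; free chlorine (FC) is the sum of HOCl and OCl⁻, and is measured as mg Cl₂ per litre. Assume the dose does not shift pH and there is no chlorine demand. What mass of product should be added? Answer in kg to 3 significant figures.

Volume: 199 m³ = 199,000 L.
[OCl⁻]/[HOCl] = 10^(pH − pKa) = 10^(8.13 − 7.58) = 3.548; fraction as HOCl = 1/(1 + 3.548) = 0.2199.
Free chlorine required for 2.13 ppm HOCl: 2.13 / 0.2199 = 9.688 ppm.
FC to add: 9.688 − 0.1 = 9.588 mg/L as Cl₂.
Cl₂ equivalent: 9.588 mg/L × 199,000 L = 1908 g.
Product at 90.2% available Cl: 1908 / 0.902 = 2115 g.

2.12 kg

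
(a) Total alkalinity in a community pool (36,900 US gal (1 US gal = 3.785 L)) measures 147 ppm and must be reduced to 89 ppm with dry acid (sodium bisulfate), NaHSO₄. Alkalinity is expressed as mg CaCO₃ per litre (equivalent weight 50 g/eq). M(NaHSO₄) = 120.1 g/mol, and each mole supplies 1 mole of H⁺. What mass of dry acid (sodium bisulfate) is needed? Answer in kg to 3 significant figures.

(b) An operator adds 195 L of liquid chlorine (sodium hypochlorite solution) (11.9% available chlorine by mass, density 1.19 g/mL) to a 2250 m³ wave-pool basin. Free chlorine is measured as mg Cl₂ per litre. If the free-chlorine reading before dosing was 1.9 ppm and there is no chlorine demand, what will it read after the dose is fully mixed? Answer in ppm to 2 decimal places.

(a) Volume: 36,900 US gal × 3.785 L/gal = 139,666 L.
(a) Alkalinity to neutralize: (147 − 89) = 58 mg/L as CaCO₃ × 139,666 L = 8101 g as CaCO₃.
(a) Equivalents of H⁺ required: 8101 ÷ 50 g/eq = 162 eq = 162 mol NaHSO₄.
(a) Mass of NaHSO₄: 162 × 120.1 = 19,460 g.

(b) Volume: 2250 m³ = 2,250,000 L.
(b) Mass of solution: 195 L × 1000 mL/L × 1.19 g/mL = 232,000 g.
(b) Available chlorine delivered: 232,000 g × 0.119 = 27,610 g as Cl₂.
(b) Concentration rise: 27,610 g / 2,250,000 L = 12.27 mg/L = 12.27 ppm.
(b) Final FC: 1.9 + 12.27 = 14.17 ppm.

(a) 19.5 kg; (b) 14.17 ppm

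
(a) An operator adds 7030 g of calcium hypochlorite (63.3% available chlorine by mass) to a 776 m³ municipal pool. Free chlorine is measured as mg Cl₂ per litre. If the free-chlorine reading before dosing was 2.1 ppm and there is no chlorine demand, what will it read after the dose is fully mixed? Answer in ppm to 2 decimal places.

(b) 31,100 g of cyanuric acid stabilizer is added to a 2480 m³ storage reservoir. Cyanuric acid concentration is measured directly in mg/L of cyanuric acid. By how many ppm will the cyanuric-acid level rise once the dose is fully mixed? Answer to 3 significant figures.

(a) Volume: 776 m³ = 776,000 L.
(a) Available chlorine delivered: 7030 g × 0.633 = 4450 g as Cl₂.
(a) Concentration rise: 4450 g / 776,000 L = 5.735 mg/L = 5.73 ppm.
(a) Final FC: 2.1 + 5.73 = 7.83 ppm.

(b) Volume: 2480 m³ = 2,480,000 L.
(b) Rise: 31,100 g / 2,480,000 L × 1000 = 12.54 mg/L.

(a) 7.83 ppm; (b) 12.5 ppm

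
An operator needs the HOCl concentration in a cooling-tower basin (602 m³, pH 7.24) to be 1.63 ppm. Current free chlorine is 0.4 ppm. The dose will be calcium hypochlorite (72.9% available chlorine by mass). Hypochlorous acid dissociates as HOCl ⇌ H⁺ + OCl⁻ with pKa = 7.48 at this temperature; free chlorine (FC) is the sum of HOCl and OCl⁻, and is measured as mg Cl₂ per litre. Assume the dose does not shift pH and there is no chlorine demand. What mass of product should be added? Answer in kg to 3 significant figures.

1.79 kg

Volume: 602 m³ = 602,000 L.
[OCl⁻]/[HOCl] = 10^(pH − pKa) = 10^(7.24 − 7.48) = 0.5754; fraction as HOCl = 1/(1 + 0.5754) = 0.6347.
Free chlorine required for 1.63 ppm HOCl: 1.63 / 0.6347 = 2.568 ppm.
FC to add: 2.568 − 0.4 = 2.168 mg/L as Cl₂.
Cl₂ equivalent: 2.168 mg/L × 602,000 L = 1305 g.
Product at 72.9% available Cl: 1305 / 0.729 = 1790 g.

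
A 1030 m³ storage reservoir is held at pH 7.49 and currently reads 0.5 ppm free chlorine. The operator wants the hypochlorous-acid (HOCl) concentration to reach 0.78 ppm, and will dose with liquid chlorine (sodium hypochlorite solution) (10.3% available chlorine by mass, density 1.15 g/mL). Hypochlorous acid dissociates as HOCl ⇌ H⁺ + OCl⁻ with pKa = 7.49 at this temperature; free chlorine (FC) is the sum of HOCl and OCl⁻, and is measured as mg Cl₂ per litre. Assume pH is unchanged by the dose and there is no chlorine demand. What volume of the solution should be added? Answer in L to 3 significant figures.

Volume: 1030 m³ = 1,030,000 L.
[OCl⁻]/[HOCl] = 10^(pH − pKa) = 10^(7.49 − 7.49) = 1; fraction as HOCl = 1/(1 + 1) = 0.5.
Free chlorine required for 0.78 ppm HOCl: 0.78 / 0.5 = 1.56 ppm.
FC to add: 1.56 − 0.5 = 1.06 mg/L as Cl₂.
Cl₂ equivalent: 1.06 mg/L × 1,030,000 L = 1092 g.
Product at 10.3% available Cl: 1092 / 0.103 = 10,600 g.
Volume: 10,600 g ÷ 1.15 g/mL = 9217 mL.

9.22 L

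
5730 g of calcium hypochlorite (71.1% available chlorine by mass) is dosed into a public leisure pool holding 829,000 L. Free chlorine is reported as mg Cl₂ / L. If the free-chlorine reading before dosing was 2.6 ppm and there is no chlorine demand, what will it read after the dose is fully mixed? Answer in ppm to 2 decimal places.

7.51 ppm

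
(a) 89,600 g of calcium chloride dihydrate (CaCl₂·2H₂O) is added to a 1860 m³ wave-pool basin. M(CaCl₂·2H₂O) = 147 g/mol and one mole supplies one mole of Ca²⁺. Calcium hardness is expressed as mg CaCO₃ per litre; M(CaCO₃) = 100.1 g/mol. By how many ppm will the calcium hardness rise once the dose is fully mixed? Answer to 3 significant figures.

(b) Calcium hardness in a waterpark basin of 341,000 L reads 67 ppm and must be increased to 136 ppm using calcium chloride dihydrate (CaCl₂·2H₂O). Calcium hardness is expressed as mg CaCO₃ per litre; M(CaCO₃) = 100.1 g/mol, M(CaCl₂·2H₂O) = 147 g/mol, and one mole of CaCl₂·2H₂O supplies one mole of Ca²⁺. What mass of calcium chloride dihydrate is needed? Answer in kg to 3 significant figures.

(a) 32.8 ppm; (b) 34.6 kg

(a) Volume: 1860 m³ = 1,860,000 L.
(a) Moles of Ca²⁺: 89,600 g ÷ 147 g/mol = 609.5 mol.
(a) As CaCO₃: 609.5 mol × 100.1 g/mol = 61,010 g.
(a) Rise: 61,010 g / 1,860,000 L × 1000 = 32.8 mg/L.

(b) Hardness to add: (136 − 67) = 69 mg/L as CaCO₃ × 341,000 L = 23,530 g as CaCO₃.
(b) Moles of Ca²⁺ (1 mol Ca²⁺ ≡ 1 mol CaCO₃): 23,530 / 100.1 g/mol = 235.1 mol.
(b) Mass of CaCl₂·2H₂O: 235.1 × 147 = 34,550 g.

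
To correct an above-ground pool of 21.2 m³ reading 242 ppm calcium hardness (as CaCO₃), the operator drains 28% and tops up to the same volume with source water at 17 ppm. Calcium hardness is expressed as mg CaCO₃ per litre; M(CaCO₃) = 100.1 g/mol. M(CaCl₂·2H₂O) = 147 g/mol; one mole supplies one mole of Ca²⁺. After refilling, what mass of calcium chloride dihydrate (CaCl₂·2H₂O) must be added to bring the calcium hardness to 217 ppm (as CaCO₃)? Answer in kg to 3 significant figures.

Volume: 21.2 m³ = 21,200 L.
After draining 28% and refilling: 242 × 0.72 + 17 × 0.28 = 179 ppm.
Deficit to target: 217 − 179 = 38 mg/L.
As CaCO₃: 38 mg/L × 21,200 L = 805.6 g; ÷ 100.1 = 8.048 mol Ca²⁺.
Mass: 8.048 × 147 = 1183 g.

1.18 kg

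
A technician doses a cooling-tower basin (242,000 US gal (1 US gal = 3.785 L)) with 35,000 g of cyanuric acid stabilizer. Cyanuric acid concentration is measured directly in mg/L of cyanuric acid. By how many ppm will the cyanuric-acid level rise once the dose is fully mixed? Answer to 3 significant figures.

Volume: 242,000 US gal × 3.785 L/gal = 915,970 L.
Rise: 35,000 g / 915,970 L × 1000 = 38.21 mg/L.

38.2 ppm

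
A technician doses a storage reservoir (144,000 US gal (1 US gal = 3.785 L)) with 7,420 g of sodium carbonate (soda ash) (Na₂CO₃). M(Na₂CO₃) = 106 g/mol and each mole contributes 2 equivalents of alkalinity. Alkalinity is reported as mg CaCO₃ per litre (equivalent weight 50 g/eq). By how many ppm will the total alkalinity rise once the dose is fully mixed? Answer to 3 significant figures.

12.8 ppm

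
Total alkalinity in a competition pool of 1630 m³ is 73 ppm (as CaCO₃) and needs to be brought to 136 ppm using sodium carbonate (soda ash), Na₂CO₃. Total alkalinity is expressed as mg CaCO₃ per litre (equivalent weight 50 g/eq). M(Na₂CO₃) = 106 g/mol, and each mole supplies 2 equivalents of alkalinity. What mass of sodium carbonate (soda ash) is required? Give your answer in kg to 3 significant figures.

Volume: 1630 m³ = 1,630,000 L.
Alkalinity to add: (136 − 73) = 63 mg/L as CaCO₃ × 1,630,000 L = 102,700 g as CaCO₃.
Equivalents: 102,700 g ÷ 50 g/eq = 2054 eq.
Each mole of Na₂CO₃ supplies 2 eq, so 2054 / 2 = 1027 mol.
Mass: 1027 mol × 106 g/mol = 108,900 g.

109 kg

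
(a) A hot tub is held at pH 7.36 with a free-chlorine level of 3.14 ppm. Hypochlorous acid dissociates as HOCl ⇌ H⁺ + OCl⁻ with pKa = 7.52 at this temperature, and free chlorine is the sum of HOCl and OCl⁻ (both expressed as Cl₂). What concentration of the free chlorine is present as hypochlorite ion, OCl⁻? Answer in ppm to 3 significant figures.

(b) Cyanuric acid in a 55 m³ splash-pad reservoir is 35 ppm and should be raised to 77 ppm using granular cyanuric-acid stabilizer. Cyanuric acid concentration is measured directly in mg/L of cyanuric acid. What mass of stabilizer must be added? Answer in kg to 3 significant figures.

(a) 1.28 ppm; (b) 2.31 kg

(a) [OCl⁻]/[HOCl] = 10^(pH − pKa) = 10^(7.36 − 7.52) = 10^-0.16 = 0.6918.
(a) Fraction as HOCl = 1 / (1 + 0.6918) = 0.5911.
(a) OCl⁻ = (1 − 0.5911) × 3.14 ppm = 1.284 ppm.

(b) Volume: 55 m³ = 55,000 L.
(b) CYA to add: (77 − 35) = 42 mg/L × 55,000 L = 2310 g cyanuric acid.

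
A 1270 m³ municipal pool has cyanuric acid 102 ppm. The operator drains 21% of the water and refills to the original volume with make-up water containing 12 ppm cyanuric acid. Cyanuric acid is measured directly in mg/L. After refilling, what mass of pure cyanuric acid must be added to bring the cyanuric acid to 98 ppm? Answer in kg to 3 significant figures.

Volume: 1270 m³ = 1,270,000 L.
After draining 21% and refilling: 102 × 0.79 + 12 × 0.21 = 83.1 ppm.
Deficit to target: 98 − 83.1 = 14.9 mg/L.
Mass: 14.9 mg/L × 1,270,000 L = 18,920 g cyanuric acid.

18.9 kg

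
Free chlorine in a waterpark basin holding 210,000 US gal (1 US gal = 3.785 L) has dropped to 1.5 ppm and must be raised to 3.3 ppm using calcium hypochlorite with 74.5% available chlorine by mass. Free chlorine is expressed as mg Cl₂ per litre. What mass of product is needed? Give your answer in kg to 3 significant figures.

Volume: 210,000 US gal × 3.785 L/gal = 794,850 L.
Chlorine deficit: 3.3 − 1.5 = 1.8 ppm = 1.8 mg/L as Cl₂.
Cl₂ equivalent needed: 1.8 mg/L × 794,850 L = 1,431,000 mg = 1431 g.
Product at 74.5% available chlorine: 1431 / 0.745 = 1920 g.

1.92 kg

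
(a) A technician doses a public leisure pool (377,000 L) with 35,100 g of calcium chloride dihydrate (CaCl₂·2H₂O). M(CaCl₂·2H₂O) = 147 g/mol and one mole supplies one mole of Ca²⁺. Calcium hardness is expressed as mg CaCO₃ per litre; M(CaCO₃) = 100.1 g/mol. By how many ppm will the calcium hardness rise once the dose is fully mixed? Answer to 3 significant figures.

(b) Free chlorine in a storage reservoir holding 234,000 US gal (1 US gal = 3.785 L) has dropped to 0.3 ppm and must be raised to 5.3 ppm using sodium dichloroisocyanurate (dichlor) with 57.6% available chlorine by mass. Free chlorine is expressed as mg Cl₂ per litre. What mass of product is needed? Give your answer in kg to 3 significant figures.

(a) 63.4 ppm; (b) 7.69 kg

(a) Moles of Ca²⁺: 35,100 g ÷ 147 g/mol = 238.8 mol.
(a) As CaCO₃: 238.8 mol × 100.1 g/mol = 23,900 g.
(a) Rise: 23,900 g / 377,000 L × 1000 = 63.4 mg/L.

(b) Volume: 234,000 US gal × 3.785 L/gal = 885,690 L.
(b) Chlorine deficit: 5.3 − 0.3 = 5 ppm = 5 mg/L as Cl₂.
(b) Cl₂ equivalent needed: 5 mg/L × 885,690 L = 4,428,000 mg = 4428 g.
(b) Product at 57.6% available chlorine: 4428 / 0.576 = 7688 g.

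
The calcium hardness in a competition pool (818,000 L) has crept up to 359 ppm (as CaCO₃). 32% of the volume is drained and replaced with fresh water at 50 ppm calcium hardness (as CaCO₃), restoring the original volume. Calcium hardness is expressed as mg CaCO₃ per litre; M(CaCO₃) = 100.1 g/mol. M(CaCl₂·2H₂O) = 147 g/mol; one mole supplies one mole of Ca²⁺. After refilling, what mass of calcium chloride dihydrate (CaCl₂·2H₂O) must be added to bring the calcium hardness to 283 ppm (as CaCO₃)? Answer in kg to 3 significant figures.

After draining 32% and refilling: 359 × 0.68 + 50 × 0.32 = 260.12 ppm.
Deficit to target: 283 − 260.12 = 22.88 mg/L.
As CaCO₃: 22.88 mg/L × 818,000 L = 18,720 g; ÷ 100.1 = 187 mol Ca²⁺.
Mass: 187 × 147 = 27,480 g.

27.5 kg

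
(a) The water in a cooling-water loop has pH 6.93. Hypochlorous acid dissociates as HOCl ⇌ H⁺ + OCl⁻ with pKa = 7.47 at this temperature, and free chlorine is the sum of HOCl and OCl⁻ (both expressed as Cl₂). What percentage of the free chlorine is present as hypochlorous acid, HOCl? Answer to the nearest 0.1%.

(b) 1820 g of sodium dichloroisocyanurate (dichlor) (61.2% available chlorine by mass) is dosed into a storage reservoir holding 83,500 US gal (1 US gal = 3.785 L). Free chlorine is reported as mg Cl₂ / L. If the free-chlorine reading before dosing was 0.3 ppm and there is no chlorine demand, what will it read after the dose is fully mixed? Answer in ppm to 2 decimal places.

(a) 77.6%; (b) 3.82 ppm

(a) [OCl⁻]/[HOCl] = 10^(pH − pKa) = 10^(6.93 − 7.47) = 10^-0.54 = 0.2884.
(a) Fraction as HOCl = 1 / (1 + 0.2884) = 0.7762.

(b) Volume: 83,500 US gal × 3.785 L/gal = 316,048 L.
(b) Available chlorine delivered: 1820 g × 0.612 = 1114 g as Cl₂.
(b) Concentration rise: 1114 g / 316,048 L = 3.524 mg/L = 3.52 ppm.
(b) Final FC: 0.3 + 3.52 = 3.82 ppm.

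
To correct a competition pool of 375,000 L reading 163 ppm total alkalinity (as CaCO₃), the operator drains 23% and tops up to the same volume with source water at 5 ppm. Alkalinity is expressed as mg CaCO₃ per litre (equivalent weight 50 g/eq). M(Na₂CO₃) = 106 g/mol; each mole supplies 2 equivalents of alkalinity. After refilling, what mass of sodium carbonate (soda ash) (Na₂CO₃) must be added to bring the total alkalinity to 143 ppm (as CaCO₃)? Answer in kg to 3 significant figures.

6.50 kg

After draining 23% and refilling: 163 × 0.77 + 5 × 0.23 = 126.66 ppm.
Deficit to target: 143 − 126.66 = 16.34 mg/L.
As CaCO₃: 16.34 mg/L × 375,000 L = 6127 g; ÷ 50 g/eq ÷ 2 = 61.27 mol Na₂CO₃.
Mass: 61.27 × 106 = 6495 g.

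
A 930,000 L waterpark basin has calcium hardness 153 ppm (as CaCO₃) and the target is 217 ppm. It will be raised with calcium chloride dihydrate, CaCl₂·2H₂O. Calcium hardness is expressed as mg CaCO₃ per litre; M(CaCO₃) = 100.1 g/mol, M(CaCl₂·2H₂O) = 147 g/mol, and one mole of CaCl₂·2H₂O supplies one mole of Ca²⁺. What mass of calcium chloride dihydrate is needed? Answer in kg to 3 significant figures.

87.4 kg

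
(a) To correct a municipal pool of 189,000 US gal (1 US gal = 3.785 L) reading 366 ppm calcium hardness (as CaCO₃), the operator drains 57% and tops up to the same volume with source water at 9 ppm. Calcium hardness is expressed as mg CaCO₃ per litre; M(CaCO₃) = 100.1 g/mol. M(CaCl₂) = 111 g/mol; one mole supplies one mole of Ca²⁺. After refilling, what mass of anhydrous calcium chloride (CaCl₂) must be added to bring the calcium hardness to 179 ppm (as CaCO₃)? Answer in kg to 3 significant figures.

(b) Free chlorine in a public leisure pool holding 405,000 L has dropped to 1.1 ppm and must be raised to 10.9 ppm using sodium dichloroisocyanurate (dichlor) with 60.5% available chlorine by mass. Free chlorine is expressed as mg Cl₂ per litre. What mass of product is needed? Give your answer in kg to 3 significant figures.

(a) 13.1 kg; (b) 6.56 kg

(a) Volume: 189,000 US gal × 3.785 L/gal = 715,365 L.
(a) After draining 57% and refilling: 366 × 0.43 + 9 × 0.57 = 162.51 ppm.
(a) Deficit to target: 179 − 162.51 = 16.49 mg/L.
(a) As CaCO₃: 16.49 mg/L × 715,365 L = 11,800 g; ÷ 100.1 = 117.8 mol Ca²⁺.
(a) Mass: 117.8 × 111 = 13,080 g.

(b) Chlorine deficit: 10.9 − 1.1 = 9.8 ppm = 9.8 mg/L as Cl₂.
(b) Cl₂ equivalent needed: 9.8 mg/L × 405,000 L = 3,969,000 mg = 3969 g.
(b) Product at 60.5% available chlorine: 3969 / 0.605 = 6560 g.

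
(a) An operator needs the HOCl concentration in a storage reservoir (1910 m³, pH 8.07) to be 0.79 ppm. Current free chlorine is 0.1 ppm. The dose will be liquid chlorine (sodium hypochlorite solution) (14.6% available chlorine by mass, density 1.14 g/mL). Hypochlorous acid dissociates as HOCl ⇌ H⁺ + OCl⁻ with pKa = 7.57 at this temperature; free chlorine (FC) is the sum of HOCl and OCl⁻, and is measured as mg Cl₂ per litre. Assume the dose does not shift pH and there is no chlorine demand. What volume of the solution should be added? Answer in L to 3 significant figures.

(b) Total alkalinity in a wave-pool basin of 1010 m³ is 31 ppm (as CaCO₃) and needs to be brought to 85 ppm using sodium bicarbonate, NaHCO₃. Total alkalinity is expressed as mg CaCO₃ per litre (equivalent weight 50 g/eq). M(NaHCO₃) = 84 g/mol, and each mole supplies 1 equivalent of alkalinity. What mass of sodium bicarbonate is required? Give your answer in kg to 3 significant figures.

(a) 36.6 L; (b) 91.6 kg

(a) Volume: 1910 m³ = 1,910,000 L.
(a) [OCl⁻]/[HOCl] = 10^(pH − pKa) = 10^(8.07 − 7.57) = 3.162; fraction as HOCl = 1/(1 + 3.162) = 0.2403.
(a) Free chlorine required for 0.79 ppm HOCl: 0.79 / 0.2403 = 3.288 ppm.
(a) FC to add: 3.288 − 0.1 = 3.188 mg/L as Cl₂.
(a) Cl₂ equivalent: 3.188 mg/L × 1,910,000 L = 6089 g.
(a) Product at 14.6% available Cl: 6089 / 0.146 = 41,710 g.
(a) Volume: 41,710 g ÷ 1.14 g/mL = 36,590 mL.

(b) Volume: 1010 m³ = 1,010,000 L.
(b) Alkalinity to add: (85 − 31) = 54 mg/L as CaCO₃ × 1,010,000 L = 54,540 g as CaCO₃.
(b) Equivalents: 54,540 g ÷ 50 g/eq = 1091 eq.
(b) NaHCO₃ supplies 1 eq per mole → 1091 mol.
(b) Mass: 1091 mol × 84 g/mol = 91,630 g.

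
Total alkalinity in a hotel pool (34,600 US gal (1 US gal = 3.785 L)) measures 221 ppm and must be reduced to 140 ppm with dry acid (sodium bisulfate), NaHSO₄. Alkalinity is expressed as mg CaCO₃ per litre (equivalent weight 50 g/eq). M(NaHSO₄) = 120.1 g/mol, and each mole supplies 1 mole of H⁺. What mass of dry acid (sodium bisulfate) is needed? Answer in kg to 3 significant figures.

25.5 kg

Volume: 34,600 US gal × 3.785 L/gal = 130,961 L.
Alkalinity to neutralize: (221 − 140) = 81 mg/L as CaCO₃ × 130,961 L = 10,610 g as CaCO₃.
Equivalents of H⁺ required: 10,610 ÷ 50 g/eq = 212.2 eq = 212.2 mol NaHSO₄.
Mass of NaHSO₄: 212.2 × 120.1 = 25,480 g.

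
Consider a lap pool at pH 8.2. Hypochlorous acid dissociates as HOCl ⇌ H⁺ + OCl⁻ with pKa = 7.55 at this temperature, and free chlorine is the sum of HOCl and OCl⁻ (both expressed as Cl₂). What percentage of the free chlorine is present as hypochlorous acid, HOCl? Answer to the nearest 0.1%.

18.3%

[OCl⁻]/[HOCl] = 10^(pH − pKa) = 10^(8.2 − 7.55) = 10^0.65 = 4.467.
Fraction as HOCl = 1 / (1 + 4.467) = 0.1829.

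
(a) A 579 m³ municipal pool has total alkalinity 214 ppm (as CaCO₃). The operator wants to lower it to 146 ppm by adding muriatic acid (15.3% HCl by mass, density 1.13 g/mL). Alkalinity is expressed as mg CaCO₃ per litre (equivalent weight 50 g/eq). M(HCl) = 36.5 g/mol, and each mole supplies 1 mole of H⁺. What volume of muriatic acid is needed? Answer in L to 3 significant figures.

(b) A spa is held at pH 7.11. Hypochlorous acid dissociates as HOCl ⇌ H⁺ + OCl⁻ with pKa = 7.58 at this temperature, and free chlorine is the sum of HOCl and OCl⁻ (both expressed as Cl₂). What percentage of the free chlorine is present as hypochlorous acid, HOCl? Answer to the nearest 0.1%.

(a) 166 L; (b) 74.7%

(a) Volume: 579 m³ = 579,000 L.
(a) Alkalinity to neutralize: (214 − 146) = 68 mg/L as CaCO₃ × 579,000 L = 39,370 g as CaCO₃.
(a) Equivalents of H⁺ required: 39,370 ÷ 50 g/eq = 787.4 eq = 787.4 mol HCl.
(a) Mass of HCl: 787.4 × 36.5 = 28,740 g.
(a) Mass of 15.3% solution: 28,740 / 0.153 = 187,900 g.
(a) Volume: 187,900 g ÷ 1.13 g/mL = 166,200 mL.

(b) [OCl⁻]/[HOCl] = 10^(pH − pKa) = 10^(7.11 − 7.58) = 10^-0.47 = 0.3388.
(b) Fraction as HOCl = 1 / (1 + 0.3388) = 0.7469.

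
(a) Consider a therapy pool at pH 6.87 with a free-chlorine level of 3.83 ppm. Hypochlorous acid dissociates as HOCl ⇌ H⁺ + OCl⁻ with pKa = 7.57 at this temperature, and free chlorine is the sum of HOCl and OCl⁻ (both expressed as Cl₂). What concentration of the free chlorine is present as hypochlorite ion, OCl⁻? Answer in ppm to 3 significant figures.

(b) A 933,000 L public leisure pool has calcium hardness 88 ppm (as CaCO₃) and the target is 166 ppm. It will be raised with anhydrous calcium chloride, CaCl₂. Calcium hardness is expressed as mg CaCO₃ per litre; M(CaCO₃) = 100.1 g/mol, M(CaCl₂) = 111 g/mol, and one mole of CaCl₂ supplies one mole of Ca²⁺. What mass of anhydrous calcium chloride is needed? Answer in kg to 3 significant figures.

(a) 0.637 ppm; (b) 80.7 kg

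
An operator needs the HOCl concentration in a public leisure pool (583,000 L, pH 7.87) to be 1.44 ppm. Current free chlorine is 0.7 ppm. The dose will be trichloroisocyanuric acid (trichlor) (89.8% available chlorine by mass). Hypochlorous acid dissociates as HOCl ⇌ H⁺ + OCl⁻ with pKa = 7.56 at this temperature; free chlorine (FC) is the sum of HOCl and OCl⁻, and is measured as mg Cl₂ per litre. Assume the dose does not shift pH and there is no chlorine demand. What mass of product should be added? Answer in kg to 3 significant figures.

2.39 kg

[OCl⁻]/[HOCl] = 10^(pH − pKa) = 10^(7.87 − 7.56) = 2.042; fraction as HOCl = 1/(1 + 2.042) = 0.3288.
Free chlorine required for 1.44 ppm HOCl: 1.44 / 0.3288 = 4.38 ppm.
FC to add: 4.38 − 0.7 = 3.68 mg/L as Cl₂.
Cl₂ equivalent: 3.68 mg/L × 583,000 L = 2145 g.
Product at 89.8% available Cl: 2145 / 0.898 = 2389 g.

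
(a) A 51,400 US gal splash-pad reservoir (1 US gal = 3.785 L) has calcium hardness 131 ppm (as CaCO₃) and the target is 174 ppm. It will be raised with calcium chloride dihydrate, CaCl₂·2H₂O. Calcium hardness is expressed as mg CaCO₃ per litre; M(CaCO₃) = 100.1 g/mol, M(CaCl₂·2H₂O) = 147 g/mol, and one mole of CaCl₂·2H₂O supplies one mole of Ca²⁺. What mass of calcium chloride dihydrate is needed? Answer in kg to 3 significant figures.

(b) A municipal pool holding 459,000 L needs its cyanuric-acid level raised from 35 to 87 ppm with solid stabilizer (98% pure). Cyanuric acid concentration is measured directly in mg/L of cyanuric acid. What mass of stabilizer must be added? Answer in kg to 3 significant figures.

(a) 12.3 kg; (b) 24.4 kg

(a) Volume: 51,400 US gal × 3.785 L/gal = 194,549 L.
(a) Hardness to add: (174 − 131) = 43 mg/L as CaCO₃ × 194,549 L = 8366 g as CaCO₃.
(a) Moles of Ca²⁺ (1 mol Ca²⁺ ≡ 1 mol CaCO₃): 8366 / 100.1 g/mol = 83.57 mol.
(a) Mass of CaCl₂·2H₂O: 83.57 × 147 = 12,290 g.

(b) CYA to add: (87 − 35) = 52 mg/L × 459,000 L = 23,870 g cyanuric acid.
(b) At 98% purity: 23,870 / 0.98 = 24,360 g product.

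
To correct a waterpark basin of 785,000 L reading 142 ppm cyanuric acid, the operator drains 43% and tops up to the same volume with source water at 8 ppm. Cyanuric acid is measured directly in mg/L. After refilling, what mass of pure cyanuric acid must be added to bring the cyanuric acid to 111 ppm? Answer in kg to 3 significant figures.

20.9 kg

After draining 43% and refilling: 142 × 0.57 + 8 × 0.43 = 84.38 ppm.
Deficit to target: 111 − 84.38 = 26.62 mg/L.
Mass: 26.62 mg/L × 785,000 L = 20,900 g cyanuric acid.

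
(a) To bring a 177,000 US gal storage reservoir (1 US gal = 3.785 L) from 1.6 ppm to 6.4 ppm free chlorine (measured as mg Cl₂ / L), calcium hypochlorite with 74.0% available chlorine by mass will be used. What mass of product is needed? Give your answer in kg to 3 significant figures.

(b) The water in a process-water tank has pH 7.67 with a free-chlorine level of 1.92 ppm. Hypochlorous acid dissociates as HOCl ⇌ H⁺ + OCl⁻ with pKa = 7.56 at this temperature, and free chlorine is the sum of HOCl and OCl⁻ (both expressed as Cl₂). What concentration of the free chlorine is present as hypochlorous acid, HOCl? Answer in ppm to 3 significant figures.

(a) 4.35 kg; (b) 0.839 ppm

(a) Volume: 177,000 US gal × 3.785 L/gal = 669,945 L.
(a) Chlorine deficit: 6.4 − 1.6 = 4.8 ppm = 4.8 mg/L as Cl₂.
(a) Cl₂ equivalent needed: 4.8 mg/L × 669,945 L = 3,216,000 mg = 3216 g.
(a) Product at 74.0% available chlorine: 3216 / 0.74 = 4346 g.

(b) [OCl⁻]/[HOCl] = 10^(pH − pKa) = 10^(7.67 − 7.56) = 10^0.11 = 1.288.
(b) Fraction as HOCl = 1 / (1 + 1.288) = 0.437.
(b) HOCl = 0.437 × 1.92 ppm = 0.8391 ppm.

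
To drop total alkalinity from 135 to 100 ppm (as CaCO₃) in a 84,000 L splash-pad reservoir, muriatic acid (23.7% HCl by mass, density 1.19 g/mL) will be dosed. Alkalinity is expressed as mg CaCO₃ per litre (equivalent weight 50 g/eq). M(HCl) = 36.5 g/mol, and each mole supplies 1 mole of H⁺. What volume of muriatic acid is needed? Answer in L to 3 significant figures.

Alkalinity to neutralize: (135 − 100) = 35 mg/L as CaCO₃ × 84,000 L = 2940 g as CaCO₃.
Equivalents of H⁺ required: 2940 ÷ 50 g/eq = 58.8 eq = 58.8 mol HCl.
Mass of HCl: 58.8 × 36.5 = 2146 g.
Mass of 23.7% solution: 2146 / 0.237 = 9056 g.
Volume: 9056 g ÷ 1.19 g/mL = 7610 mL.

7.61 L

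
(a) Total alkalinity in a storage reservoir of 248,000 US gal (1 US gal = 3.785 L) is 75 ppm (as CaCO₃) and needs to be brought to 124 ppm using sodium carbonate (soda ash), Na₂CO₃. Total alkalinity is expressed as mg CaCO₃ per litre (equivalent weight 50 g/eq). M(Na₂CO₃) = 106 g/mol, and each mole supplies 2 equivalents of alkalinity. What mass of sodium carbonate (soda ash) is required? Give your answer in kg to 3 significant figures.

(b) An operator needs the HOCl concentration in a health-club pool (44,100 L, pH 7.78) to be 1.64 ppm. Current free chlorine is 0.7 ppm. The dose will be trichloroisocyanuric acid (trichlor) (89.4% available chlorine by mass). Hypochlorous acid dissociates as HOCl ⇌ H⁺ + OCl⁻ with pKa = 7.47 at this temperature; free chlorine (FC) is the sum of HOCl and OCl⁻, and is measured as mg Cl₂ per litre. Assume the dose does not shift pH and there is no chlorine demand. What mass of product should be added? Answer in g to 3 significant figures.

(a) 48.8 kg; (b) 212 g

(a) Volume: 248,000 US gal × 3.785 L/gal = 938,680 L.
(a) Alkalinity to add: (124 − 75) = 49 mg/L as CaCO₃ × 938,680 L = 46,000 g as CaCO₃.
(a) Equivalents: 46,000 g ÷ 50 g/eq = 919.9 eq.
(a) Each mole of Na₂CO₃ supplies 2 eq, so 919.9 / 2 = 460 mol.
(a) Mass: 460 mol × 106 g/mol = 48,760 g.

(b) [OCl⁻]/[HOCl] = 10^(pH − pKa) = 10^(7.78 − 7.47) = 2.042; fraction as HOCl = 1/(1 + 2.042) = 0.3288.
(b) Free chlorine required for 1.64 ppm HOCl: 1.64 / 0.3288 = 4.988 ppm.
(b) FC to add: 4.988 − 0.7 = 4.288 mg/L as Cl₂.
(b) Cl₂ equivalent: 4.288 mg/L × 44,100 L = 189.1 g.
(b) Product at 89.4% available Cl: 189.1 / 0.894 = 211.5 g.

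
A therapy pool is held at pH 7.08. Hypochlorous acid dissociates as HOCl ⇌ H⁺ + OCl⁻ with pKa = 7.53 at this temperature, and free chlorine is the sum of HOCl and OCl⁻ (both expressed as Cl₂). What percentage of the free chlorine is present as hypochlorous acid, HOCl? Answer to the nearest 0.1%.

[OCl⁻]/[HOCl] = 10^(pH − pKa) = 10^(7.08 − 7.53) = 10^-0.45 = 0.3548.
Fraction as HOCl = 1 / (1 + 0.3548) = 0.7381.

73.8%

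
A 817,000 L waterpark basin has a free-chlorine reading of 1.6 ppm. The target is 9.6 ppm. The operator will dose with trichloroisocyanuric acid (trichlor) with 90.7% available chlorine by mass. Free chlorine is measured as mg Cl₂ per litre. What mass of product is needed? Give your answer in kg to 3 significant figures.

7.21 kg

Chlorine deficit: 9.6 − 1.6 = 8 ppm = 8 mg/L as Cl₂.
Cl₂ equivalent needed: 8 mg/L × 817,000 L = 6,536,000 mg = 6536 g.
Product at 90.7% available chlorine: 6536 / 0.907 = 7206 g.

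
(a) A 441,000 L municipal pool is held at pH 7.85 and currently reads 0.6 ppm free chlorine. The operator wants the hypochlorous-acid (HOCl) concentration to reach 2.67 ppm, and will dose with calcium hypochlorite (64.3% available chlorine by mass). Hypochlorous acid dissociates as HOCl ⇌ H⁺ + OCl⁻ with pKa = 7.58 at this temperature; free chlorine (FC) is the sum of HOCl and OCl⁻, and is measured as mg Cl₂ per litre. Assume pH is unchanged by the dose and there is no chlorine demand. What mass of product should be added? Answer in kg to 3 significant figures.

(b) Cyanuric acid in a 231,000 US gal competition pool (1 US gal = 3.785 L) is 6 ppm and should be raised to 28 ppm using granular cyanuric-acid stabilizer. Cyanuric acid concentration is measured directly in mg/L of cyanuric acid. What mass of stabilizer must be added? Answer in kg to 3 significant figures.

(a) 4.83 kg; (b) 19.2 kg

(a) [OCl⁻]/[HOCl] = 10^(pH − pKa) = 10^(7.85 − 7.58) = 1.862; fraction as HOCl = 1/(1 + 1.862) = 0.3494.
(a) Free chlorine required for 2.67 ppm HOCl: 2.67 / 0.3494 = 7.642 ppm.
(a) FC to add: 7.642 − 0.6 = 7.042 mg/L as Cl₂.
(a) Cl₂ equivalent: 7.042 mg/L × 441,000 L = 3105 g.
(a) Product at 64.3% available Cl: 3105 / 0.643 = 4830 g.

(b) Volume: 231,000 US gal × 3.785 L/gal = 874,335 L.
(b) CYA to add: (28 − 6) = 22 mg/L × 874,335 L = 19,240 g cyanuric acid.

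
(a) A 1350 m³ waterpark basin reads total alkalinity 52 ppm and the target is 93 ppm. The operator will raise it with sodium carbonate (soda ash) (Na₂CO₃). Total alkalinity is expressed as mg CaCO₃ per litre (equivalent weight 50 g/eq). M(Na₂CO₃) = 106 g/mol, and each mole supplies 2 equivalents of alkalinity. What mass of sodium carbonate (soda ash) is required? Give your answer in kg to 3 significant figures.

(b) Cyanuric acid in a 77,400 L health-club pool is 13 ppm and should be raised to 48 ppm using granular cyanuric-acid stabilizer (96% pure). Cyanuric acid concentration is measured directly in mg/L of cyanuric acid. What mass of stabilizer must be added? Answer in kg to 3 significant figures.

(a) Volume: 1350 m³ = 1,350,000 L.
(a) Alkalinity to add: (93 − 52) = 41 mg/L as CaCO₃ × 1,350,000 L = 55,350 g as CaCO₃.
(a) Equivalents: 55,350 g ÷ 50 g/eq = 1107 eq.
(a) Each mole of Na₂CO₃ supplies 2 eq, so 1107 / 2 = 553.5 mol.
(a) Mass: 553.5 mol × 106 g/mol = 58,670 g.

(b) CYA to add: (48 − 13) = 35 mg/L × 77,400 L = 2709 g cyanuric acid.
(b) At 96% purity: 2709 / 0.96 = 2822 g product.

(a) 58.7 kg; (b) 2.82 kg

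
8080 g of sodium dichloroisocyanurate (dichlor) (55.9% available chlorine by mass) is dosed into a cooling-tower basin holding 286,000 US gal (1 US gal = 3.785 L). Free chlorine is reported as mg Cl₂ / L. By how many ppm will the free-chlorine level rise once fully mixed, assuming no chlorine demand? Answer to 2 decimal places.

4.17 ppm

Volume: 286,000 US gal × 3.785 L/gal = 1,082,510 L.
Available chlorine delivered: 8080 g × 0.559 = 4517 g as Cl₂.
Concentration rise: 4517 g / 1,082,510 L = 4.172 mg/L = 4.17 ppm.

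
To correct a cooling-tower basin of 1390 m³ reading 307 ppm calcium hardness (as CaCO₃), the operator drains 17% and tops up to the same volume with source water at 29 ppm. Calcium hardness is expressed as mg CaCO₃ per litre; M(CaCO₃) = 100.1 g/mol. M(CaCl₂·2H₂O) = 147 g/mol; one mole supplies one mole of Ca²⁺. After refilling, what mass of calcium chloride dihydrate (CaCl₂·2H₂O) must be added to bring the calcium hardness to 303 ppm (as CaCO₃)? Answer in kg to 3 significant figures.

88.3 kg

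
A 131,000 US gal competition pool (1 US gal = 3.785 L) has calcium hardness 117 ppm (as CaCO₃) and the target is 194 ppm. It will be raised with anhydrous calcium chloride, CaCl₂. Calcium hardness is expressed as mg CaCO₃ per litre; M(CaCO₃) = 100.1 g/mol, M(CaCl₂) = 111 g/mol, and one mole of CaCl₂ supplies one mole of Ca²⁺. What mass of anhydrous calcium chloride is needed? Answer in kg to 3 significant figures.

42.3 kg

Volume: 131,000 US gal × 3.785 L/gal = 495,835 L.
Hardness to add: (194 − 117) = 77 mg/L as CaCO₃ × 495,835 L = 38,180 g as CaCO₃.
Moles of Ca²⁺ (1 mol Ca²⁺ ≡ 1 mol CaCO₃): 38,180 / 100.1 g/mol = 381.4 mol.
Mass of CaCl₂: 381.4 × 111 = 42,340 g.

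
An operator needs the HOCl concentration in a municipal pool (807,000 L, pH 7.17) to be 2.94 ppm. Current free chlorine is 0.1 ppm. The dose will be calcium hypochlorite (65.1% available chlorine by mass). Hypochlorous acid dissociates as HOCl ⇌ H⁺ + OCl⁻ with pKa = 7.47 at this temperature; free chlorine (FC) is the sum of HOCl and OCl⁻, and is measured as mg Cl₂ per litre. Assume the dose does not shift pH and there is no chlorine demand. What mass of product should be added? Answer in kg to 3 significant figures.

[OCl⁻]/[HOCl] = 10^(pH − pKa) = 10^(7.17 − 7.47) = 0.5012; fraction as HOCl = 1/(1 + 0.5012) = 0.6661.
Free chlorine required for 2.94 ppm HOCl: 2.94 / 0.6661 = 4.413 ppm.
FC to add: 4.413 − 0.1 = 4.313 mg/L as Cl₂.
Cl₂ equivalent: 4.313 mg/L × 807,000 L = 3481 g.
Product at 65.1% available Cl: 3481 / 0.651 = 5347 g.

5.35 kg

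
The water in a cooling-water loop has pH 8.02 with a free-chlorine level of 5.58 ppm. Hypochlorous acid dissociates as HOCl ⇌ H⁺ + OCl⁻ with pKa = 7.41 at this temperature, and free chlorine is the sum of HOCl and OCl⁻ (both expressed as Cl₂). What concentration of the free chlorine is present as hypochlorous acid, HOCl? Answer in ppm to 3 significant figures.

[OCl⁻]/[HOCl] = 10^(pH − pKa) = 10^(8.02 − 7.41) = 10^0.61 = 4.074.
Fraction as HOCl = 1 / (1 + 4.074) = 0.1971.
HOCl = 0.1971 × 5.58 ppm = 1.1 ppm.

1.10 ppm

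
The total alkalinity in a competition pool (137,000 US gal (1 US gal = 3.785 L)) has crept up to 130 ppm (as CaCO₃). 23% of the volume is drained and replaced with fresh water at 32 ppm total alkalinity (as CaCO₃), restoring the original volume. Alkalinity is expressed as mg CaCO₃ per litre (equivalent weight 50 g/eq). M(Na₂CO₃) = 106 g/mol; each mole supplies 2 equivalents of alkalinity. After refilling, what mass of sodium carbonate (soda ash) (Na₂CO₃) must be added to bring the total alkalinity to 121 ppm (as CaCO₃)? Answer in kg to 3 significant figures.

7.44 kg

Volume: 137,000 US gal × 3.785 L/gal = 518,545 L.
After draining 23% and refilling: 130 × 0.77 + 32 × 0.23 = 107.46 ppm.
Deficit to target: 121 − 107.46 = 13.54 mg/L.
As CaCO₃: 13.54 mg/L × 518,545 L = 7021 g; ÷ 50 g/eq ÷ 2 = 70.21 mol Na₂CO₃.
Mass: 70.21 × 106 = 7442 g.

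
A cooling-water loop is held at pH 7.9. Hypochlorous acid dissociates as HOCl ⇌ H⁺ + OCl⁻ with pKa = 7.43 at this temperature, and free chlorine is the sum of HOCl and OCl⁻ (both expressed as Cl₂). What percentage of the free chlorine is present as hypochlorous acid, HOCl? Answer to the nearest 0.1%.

25.3%

[OCl⁻]/[HOCl] = 10^(pH − pKa) = 10^(7.9 − 7.43) = 10^0.47 = 2.951.
Fraction as HOCl = 1 / (1 + 2.951) = 0.2531.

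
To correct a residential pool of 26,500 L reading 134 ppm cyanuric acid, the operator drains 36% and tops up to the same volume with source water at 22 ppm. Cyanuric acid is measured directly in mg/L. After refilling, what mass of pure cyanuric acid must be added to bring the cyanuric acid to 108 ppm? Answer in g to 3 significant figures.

379 g

After draining 36% and refilling: 134 × 0.64 + 22 × 0.36 = 93.68 ppm.
Deficit to target: 108 − 93.68 = 14.32 mg/L.
Mass: 14.32 mg/L × 26,500 L = 379.5 g cyanuric acid.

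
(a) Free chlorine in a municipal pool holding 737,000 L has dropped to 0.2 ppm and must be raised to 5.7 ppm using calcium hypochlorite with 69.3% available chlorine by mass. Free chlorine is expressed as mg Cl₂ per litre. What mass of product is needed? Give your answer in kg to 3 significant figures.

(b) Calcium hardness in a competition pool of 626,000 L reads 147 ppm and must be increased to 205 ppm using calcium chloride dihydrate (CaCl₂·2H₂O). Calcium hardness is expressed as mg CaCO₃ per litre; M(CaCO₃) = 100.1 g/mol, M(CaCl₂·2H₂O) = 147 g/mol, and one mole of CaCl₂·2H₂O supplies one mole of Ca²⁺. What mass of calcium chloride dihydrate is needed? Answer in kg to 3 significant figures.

(a) 5.85 kg; (b) 53.3 kg

(a) Chlorine deficit: 5.7 − 0.2 = 5.5 ppm = 5.5 mg/L as Cl₂.
(a) Cl₂ equivalent needed: 5.5 mg/L × 737,000 L = 4,054,000 mg = 4054 g.
(a) Product at 69.3% available chlorine: 4054 / 0.693 = 5849 g.

(b) Hardness to add: (205 − 147) = 58 mg/L as CaCO₃ × 626,000 L = 36,310 g as CaCO₃.
(b) Moles of Ca²⁺ (1 mol Ca²⁺ ≡ 1 mol CaCO₃): 36,310 / 100.1 g/mol = 362.7 mol.
(b) Mass of CaCl₂·2H₂O: 362.7 × 147 = 53,320 g.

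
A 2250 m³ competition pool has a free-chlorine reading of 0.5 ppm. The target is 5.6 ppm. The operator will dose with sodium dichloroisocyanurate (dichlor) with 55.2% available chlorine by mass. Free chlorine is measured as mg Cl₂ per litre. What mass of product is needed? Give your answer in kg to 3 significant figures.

20.8 kg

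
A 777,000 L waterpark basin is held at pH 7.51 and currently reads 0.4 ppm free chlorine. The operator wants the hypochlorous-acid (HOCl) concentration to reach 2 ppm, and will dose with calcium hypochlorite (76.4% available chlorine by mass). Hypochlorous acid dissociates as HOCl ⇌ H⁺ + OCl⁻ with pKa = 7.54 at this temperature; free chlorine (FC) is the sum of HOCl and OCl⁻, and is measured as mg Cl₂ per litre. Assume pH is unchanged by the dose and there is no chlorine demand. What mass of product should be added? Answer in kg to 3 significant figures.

[OCl⁻]/[HOCl] = 10^(pH − pKa) = 10^(7.51 − 7.54) = 0.9333; fraction as HOCl = 1/(1 + 0.9333) = 0.5173.
Free chlorine required for 2 ppm HOCl: 2 / 0.5173 = 3.867 ppm.
FC to add: 3.867 − 0.4 = 3.467 mg/L as Cl₂.
Cl₂ equivalent: 3.467 mg/L × 777,000 L = 2693 g.
Product at 76.4% available Cl: 2693 / 0.764 = 3525 g.

3.53 kg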